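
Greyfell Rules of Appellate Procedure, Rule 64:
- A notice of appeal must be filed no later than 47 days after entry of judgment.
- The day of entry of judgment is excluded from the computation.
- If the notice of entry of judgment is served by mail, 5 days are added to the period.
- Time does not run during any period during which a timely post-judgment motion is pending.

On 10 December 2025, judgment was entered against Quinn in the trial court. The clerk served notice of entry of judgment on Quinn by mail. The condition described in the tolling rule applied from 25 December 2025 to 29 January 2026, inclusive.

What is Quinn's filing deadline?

47 days after 10 December 2025 is January 26, 2026.
Service was by mail, adding 5 days: January 26, 2026 + 5 days = January 31, 2026.
From December 25, 2025 through January 29, 2026 inclusive is 36 days; tolling adds 36 days: January 31, 2026 + 36 days = March 8, 2026.

March 8, 2026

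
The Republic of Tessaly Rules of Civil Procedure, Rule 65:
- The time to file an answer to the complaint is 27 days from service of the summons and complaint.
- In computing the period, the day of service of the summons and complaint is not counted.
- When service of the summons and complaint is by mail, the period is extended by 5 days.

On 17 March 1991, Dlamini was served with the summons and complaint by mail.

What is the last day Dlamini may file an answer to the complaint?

27 days after 17 March 1991 is April 13, 1991.
Service was by mail, adding 5 days: April 13, 1991 + 5 days = April 18, 1991.

April 18, 1991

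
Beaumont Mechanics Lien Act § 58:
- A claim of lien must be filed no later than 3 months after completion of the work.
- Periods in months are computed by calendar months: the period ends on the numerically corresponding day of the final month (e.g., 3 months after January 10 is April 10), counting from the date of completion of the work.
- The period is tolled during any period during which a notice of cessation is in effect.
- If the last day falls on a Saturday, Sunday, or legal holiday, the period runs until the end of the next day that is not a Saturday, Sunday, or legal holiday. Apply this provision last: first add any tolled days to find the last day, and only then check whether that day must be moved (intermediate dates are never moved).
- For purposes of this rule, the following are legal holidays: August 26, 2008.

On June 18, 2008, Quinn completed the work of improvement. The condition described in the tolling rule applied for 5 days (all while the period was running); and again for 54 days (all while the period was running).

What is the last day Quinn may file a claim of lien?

November 17, 2008

3 months after June 18, 2008 is September 18, 2008.
Tolling adds 5 days: September 18, 2008 + 5 days = September 23, 2008.
Tolling adds 54 days: September 23, 2008 + 54 days = November 16, 2008.
November 16, 2008 is Sunday. The next qualifying day is November 17, 2008.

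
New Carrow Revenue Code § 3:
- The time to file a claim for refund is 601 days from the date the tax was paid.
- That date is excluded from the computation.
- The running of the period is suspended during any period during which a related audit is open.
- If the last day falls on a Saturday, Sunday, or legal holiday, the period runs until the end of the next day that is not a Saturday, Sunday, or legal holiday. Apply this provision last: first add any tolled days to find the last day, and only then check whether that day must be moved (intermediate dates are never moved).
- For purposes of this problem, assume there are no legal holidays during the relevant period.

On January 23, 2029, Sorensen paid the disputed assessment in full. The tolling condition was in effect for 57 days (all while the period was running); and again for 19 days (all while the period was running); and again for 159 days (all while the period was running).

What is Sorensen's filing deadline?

601 days after January 23, 2029 is September 16, 2030.
Tolling adds 57 days: September 16, 2030 + 57 days = November 12, 2030.
Tolling adds 19 days: November 12, 2030 + 19 days = December 1, 2030.
Tolling adds 159 days: December 1, 2030 + 159 days = May 9, 2031.
May 9, 2031 is a Friday and not a legal holiday, so no extension applies.

May 9, 2031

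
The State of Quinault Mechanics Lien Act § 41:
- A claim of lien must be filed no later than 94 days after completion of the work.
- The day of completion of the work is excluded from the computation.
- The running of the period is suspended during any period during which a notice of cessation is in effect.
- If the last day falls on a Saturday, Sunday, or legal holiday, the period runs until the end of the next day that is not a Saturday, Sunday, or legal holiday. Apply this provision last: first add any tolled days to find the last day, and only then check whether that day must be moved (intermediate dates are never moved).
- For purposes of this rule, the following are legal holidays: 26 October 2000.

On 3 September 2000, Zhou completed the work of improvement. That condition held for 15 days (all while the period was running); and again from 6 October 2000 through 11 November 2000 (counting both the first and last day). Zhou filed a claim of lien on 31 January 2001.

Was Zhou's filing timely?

94 days after 3 September 2000 is December 6, 2000.
Tolling adds 15 days: December 6, 2000 + 15 days = December 21, 2000.
From October 6, 2000 through November 11, 2000 inclusive is 37 days; tolling adds 37 days: December 21, 2000 + 37 days = January 27, 2001.
January 27, 2001 is Saturday; January 28, 2001 is Sunday. The next qualifying day is January 29, 2001.
The deadline is January 29, 2001; the filing on January 31, 2001 is after that date.

No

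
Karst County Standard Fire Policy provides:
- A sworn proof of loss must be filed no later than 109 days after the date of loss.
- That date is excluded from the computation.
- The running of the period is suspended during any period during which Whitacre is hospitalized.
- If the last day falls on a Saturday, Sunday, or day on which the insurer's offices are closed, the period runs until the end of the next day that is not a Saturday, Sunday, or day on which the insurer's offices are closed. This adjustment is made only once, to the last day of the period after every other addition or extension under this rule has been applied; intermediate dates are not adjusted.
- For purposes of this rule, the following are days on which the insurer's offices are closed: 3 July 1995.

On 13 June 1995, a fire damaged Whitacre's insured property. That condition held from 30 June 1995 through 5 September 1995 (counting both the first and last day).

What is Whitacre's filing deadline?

December 7, 1995

109 days after 13 June 1995 is September 30, 1995.
From June 30, 1995 through September 5, 1995 inclusive is 68 days; tolling adds 68 days: September 30, 1995 + 68 days = December 7, 1995.
December 7, 1995 is a Thursday and not a day on which the insurer's offices are closed, so no extension applies.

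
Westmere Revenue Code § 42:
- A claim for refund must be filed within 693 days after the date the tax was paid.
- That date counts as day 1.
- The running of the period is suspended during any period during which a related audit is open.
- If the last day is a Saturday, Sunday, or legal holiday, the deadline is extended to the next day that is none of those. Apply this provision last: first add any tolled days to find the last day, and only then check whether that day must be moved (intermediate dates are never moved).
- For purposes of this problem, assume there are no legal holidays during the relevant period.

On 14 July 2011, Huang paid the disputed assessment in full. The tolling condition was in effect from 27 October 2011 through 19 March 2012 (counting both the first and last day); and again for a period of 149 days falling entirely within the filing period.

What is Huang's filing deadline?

March 26, 2014

Counting 14 July 2011 as day 1, day 693 is June 5, 2013.
From October 27, 2011 through March 19, 2012 inclusive is 145 days; tolling adds 145 days: June 5, 2013 + 145 days = October 28, 2013.
Tolling adds 149 days: October 28, 2013 + 149 days = March 26, 2014.
March 26, 2014 is a Wednesday and not a legal holiday, so no extension applies.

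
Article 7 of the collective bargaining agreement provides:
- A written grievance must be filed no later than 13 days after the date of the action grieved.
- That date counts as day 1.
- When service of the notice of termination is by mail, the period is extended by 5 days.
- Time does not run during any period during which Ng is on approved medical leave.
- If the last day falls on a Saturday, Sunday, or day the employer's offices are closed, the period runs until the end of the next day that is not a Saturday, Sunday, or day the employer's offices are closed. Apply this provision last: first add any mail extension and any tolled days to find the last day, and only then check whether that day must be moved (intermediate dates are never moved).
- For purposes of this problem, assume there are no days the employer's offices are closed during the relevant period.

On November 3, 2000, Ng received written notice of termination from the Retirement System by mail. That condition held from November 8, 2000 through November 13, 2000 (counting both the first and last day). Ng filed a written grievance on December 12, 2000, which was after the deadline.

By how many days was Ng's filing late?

Counting November 3, 2000 as day 1, day 13 is November 15, 2000.
Service was by mail, adding 5 days: November 15, 2000 + 5 days = November 20, 2000.
From November 8, 2000 through November 13, 2000 inclusive is 6 days; tolling adds 6 days: November 20, 2000 + 6 days = November 26, 2000.
November 26, 2000 is Sunday. The next qualifying day is November 27, 2000.
The deadline is November 27, 2000; from November 27, 2000 to December 12, 2000 is 15 days.

15 days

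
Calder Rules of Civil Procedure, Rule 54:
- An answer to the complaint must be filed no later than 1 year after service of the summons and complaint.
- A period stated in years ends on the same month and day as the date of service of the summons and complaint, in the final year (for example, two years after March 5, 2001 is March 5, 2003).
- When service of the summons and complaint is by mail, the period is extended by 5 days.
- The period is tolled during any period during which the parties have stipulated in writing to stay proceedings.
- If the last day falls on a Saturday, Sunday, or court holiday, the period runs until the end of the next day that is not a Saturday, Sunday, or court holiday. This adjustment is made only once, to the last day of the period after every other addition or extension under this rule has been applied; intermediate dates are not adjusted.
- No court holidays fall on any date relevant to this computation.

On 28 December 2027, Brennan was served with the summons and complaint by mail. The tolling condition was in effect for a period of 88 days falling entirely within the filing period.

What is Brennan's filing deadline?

April 2, 2029

1 year after 28 December 2027 is December 28, 2028.
Service was by mail, adding 5 days: December 28, 2028 + 5 days = January 2, 2029.
Tolling adds 88 days: January 2, 2029 + 88 days = March 31, 2029.
March 31, 2029 is Saturday; April 1, 2029 is Sunday. The next qualifying day is April 2, 2029.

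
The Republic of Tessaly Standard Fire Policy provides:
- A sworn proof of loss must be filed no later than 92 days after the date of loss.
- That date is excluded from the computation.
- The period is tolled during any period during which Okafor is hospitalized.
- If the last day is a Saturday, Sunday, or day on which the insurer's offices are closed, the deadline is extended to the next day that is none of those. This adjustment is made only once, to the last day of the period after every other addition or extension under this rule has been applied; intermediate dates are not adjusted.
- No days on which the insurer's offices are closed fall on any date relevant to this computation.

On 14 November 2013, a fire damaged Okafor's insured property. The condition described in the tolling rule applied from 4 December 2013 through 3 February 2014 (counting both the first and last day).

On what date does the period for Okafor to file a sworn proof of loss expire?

April 17, 2014

92 days after 14 November 2013 is February 14, 2014.
From December 4, 2013 through February 3, 2014 inclusive is 62 days; tolling adds 62 days: February 14, 2014 + 62 days = April 17, 2014.
April 17, 2014 is a Thursday and not a day on which the insurer's offices are closed, so no extension applies.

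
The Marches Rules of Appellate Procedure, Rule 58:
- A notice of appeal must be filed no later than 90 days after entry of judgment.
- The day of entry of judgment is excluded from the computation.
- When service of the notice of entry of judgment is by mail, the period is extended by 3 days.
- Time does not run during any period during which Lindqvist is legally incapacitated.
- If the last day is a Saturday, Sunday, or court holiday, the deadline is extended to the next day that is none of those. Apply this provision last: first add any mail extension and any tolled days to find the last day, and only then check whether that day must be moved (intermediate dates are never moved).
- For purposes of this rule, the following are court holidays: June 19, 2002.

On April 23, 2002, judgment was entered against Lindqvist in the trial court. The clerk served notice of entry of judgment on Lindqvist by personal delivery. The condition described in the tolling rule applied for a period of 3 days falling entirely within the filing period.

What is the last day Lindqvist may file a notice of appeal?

90 days after April 23, 2002 is July 22, 2002.
Service was not by mail, so no mail extension applies.
Tolling adds 3 days: July 22, 2002 + 3 days = July 25, 2002.
July 25, 2002 is a Thursday and not a court holiday, so no extension applies.

July 25, 2002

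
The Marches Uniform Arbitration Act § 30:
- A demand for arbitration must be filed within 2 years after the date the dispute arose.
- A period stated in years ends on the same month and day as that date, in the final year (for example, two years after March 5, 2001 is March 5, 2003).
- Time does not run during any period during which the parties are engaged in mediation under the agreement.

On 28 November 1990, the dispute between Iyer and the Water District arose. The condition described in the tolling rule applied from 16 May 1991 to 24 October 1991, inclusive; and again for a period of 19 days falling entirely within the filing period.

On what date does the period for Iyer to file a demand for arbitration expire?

May 28, 1993

2 years after 28 November 1990 is November 28, 1992.
From May 16, 1991 through October 24, 1991 inclusive is 162 days; tolling adds 162 days: November 28, 1992 + 162 days = May 9, 1993.
Tolling adds 19 days: May 9, 1993 + 19 days = May 28, 1993.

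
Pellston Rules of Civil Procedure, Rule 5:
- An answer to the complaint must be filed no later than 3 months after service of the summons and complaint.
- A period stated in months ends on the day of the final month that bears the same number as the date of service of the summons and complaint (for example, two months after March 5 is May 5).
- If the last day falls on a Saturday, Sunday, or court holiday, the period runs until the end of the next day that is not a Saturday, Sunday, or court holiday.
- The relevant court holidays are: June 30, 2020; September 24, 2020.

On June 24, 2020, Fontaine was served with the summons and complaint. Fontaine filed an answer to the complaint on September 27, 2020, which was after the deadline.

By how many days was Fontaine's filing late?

2 days

3 months after June 24, 2020 is September 24, 2020.
September 24, 2020 is a listed holiday. The next qualifying day is September 25, 2020.
The deadline is September 25, 2020; from September 25, 2020 to September 27, 2020 is 2 days.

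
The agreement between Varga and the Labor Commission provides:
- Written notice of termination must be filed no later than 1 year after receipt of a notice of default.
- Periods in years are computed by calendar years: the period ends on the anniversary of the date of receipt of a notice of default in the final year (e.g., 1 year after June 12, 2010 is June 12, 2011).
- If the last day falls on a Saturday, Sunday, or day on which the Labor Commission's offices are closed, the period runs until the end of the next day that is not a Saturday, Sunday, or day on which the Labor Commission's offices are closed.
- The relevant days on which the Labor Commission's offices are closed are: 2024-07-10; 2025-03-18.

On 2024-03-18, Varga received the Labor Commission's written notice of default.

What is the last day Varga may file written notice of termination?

1 year after 2024-03-18 is March 18, 2025.
March 18, 2025 is a listed holiday. The next qualifying day is March 19, 2025.

March 19, 2025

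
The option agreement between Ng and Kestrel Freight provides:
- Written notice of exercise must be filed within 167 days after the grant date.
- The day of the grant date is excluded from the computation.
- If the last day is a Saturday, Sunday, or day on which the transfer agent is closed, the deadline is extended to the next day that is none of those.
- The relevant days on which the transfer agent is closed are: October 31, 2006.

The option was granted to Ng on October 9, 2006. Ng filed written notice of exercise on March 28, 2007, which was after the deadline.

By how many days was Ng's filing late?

2 days

167 days after October 9, 2006 is March 25, 2007.
March 25, 2007 is Sunday. The next qualifying day is March 26, 2007.
The deadline is March 26, 2007; from March 26, 2007 to March 28, 2007 is 2 days.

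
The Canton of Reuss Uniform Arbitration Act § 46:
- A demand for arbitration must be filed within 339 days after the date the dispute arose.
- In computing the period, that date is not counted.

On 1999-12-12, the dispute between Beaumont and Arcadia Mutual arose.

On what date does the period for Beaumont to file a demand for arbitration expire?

339 days after 1999-12-12 is November 15, 2000.

November 15, 2000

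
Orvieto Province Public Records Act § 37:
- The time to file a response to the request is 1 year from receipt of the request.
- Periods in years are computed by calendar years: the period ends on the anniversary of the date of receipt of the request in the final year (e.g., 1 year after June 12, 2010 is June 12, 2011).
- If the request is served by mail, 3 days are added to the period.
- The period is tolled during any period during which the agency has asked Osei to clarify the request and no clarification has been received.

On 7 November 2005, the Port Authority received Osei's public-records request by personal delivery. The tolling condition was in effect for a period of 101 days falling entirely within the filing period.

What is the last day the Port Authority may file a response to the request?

1 year after 7 November 2005 is November 7, 2006.
Service was not by mail, so no mail extension applies.
Tolling adds 101 days: November 7, 2006 + 101 days = February 16, 2007.

February 16, 2007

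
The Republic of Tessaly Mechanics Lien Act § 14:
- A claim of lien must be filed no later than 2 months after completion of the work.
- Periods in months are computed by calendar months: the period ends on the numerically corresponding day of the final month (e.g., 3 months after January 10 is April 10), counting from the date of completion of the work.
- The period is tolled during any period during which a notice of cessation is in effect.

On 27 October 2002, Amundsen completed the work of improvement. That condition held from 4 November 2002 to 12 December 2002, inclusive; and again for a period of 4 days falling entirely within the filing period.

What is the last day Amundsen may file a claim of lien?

2 months after 27 October 2002 is December 27, 2002.
From November 4, 2002 through December 12, 2002 inclusive is 39 days; tolling adds 39 days: December 27, 2002 + 39 days = February 4, 2003.
Tolling adds 4 days: February 4, 2003 + 4 days = February 8, 2003.

February 8, 2003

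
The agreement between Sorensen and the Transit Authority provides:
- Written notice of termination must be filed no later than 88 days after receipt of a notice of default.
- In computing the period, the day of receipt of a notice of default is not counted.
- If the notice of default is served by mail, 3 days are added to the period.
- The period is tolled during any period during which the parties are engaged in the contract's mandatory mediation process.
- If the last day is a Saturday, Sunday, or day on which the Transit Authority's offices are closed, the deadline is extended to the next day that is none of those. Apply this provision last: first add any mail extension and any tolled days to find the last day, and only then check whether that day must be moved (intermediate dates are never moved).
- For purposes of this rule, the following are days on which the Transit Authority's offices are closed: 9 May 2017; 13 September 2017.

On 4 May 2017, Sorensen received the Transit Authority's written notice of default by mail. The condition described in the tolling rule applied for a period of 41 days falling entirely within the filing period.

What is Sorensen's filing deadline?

September 14, 2017

88 days after 4 May 2017 is July 31, 2017.
Service was by mail, adding 3 days: July 31, 2017 + 3 days = August 3, 2017.
Tolling adds 41 days: August 3, 2017 + 41 days = September 13, 2017.
September 13, 2017 is a listed holiday. The next qualifying day is September 14, 2017.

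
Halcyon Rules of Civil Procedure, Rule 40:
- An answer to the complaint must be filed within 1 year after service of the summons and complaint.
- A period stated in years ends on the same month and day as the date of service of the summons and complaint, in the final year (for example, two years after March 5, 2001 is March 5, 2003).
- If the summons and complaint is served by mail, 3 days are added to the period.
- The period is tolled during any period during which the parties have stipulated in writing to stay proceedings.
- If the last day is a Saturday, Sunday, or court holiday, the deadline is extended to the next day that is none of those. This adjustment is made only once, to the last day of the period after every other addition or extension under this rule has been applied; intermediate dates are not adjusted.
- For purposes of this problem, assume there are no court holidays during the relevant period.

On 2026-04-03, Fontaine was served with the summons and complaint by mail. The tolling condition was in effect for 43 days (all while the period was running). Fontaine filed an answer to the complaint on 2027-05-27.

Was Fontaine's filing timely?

No

1 year after 2026-04-03 is April 3, 2027.
Service was by mail, adding 3 days: April 3, 2027 + 3 days = April 6, 2027.
Tolling adds 43 days: April 6, 2027 + 43 days = May 19, 2027.
May 19, 2027 is a Wednesday and not a court holiday, so no extension applies.
The deadline is May 19, 2027; the filing on May 27, 2027 is after that date.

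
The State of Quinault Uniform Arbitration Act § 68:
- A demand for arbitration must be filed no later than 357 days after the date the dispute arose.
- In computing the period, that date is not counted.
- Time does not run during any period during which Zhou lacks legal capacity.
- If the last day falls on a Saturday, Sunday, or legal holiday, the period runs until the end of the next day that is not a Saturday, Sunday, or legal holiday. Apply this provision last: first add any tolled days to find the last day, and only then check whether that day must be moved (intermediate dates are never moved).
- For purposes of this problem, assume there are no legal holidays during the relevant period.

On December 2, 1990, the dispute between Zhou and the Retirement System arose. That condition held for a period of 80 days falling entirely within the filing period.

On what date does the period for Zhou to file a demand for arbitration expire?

357 days after December 2, 1990 is November 24, 1991.
Tolling adds 80 days: November 24, 1991 + 80 days = February 12, 1992.
February 12, 1992 is a Wednesday and not a legal holiday, so no extension applies.

February 12, 1992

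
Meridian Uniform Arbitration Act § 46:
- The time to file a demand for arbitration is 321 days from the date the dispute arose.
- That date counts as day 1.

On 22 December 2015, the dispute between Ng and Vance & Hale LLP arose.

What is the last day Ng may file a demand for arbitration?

November 6, 2016

Counting 22 December 2015 as day 1, day 321 is November 6, 2016.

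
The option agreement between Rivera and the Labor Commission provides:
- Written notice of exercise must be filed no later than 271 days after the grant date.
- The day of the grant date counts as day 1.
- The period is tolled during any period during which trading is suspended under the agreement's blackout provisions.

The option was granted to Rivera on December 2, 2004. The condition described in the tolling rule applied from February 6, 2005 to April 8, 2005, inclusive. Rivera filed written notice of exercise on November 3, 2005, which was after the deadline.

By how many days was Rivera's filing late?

4 days

Counting December 2, 2004 as day 1, day 271 is August 29, 2005.
From February 6, 2005 through April 8, 2005 inclusive is 62 days; tolling adds 62 days: August 29, 2005 + 62 days = October 30, 2005.
The deadline is October 30, 2005; from October 30, 2005 to November 3, 2005 is 4 days.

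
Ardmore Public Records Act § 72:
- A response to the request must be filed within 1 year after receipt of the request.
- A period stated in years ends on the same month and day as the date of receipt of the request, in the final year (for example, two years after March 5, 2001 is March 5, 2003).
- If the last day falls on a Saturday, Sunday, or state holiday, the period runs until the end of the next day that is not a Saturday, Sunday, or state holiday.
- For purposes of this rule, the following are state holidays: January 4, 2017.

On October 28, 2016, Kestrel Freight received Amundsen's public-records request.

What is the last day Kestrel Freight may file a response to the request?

1 year after October 28, 2016 is October 28, 2017.
October 28, 2017 is Saturday; October 29, 2017 is Sunday. The next qualifying day is October 30, 2017.

October 30, 2017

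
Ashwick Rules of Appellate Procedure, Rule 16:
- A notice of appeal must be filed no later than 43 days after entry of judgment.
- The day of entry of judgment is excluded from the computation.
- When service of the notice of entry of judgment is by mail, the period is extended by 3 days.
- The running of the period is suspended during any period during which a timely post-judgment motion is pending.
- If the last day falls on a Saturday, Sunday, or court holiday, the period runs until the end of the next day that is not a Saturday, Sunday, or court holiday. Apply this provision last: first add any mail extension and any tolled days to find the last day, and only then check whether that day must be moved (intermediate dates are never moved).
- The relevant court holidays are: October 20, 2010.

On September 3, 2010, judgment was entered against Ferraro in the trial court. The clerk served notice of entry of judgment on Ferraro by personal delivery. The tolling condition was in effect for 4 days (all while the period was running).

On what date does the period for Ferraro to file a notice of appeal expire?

October 21, 2010

43 days after September 3, 2010 is October 16, 2010.
Service was not by mail, so no mail extension applies.
Tolling adds 4 days: October 16, 2010 + 4 days = October 20, 2010.
October 20, 2010 is a listed holiday. The next qualifying day is October 21, 2010.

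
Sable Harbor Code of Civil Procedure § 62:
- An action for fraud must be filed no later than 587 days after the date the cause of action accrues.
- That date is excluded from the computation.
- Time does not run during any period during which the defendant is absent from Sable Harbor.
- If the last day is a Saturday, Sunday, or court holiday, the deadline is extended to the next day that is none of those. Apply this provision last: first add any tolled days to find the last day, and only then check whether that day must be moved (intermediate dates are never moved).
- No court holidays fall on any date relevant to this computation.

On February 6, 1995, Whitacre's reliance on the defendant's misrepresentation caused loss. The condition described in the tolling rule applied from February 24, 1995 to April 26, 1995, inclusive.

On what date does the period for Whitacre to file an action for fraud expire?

November 18, 1996

587 days after February 6, 1995 is September 15, 1996.
From February 24, 1995 through April 26, 1995 inclusive is 62 days; tolling adds 62 days: September 15, 1996 + 62 days = November 16, 1996.
November 16, 1996 is Saturday; November 17, 1996 is Sunday. The next qualifying day is November 18, 1996.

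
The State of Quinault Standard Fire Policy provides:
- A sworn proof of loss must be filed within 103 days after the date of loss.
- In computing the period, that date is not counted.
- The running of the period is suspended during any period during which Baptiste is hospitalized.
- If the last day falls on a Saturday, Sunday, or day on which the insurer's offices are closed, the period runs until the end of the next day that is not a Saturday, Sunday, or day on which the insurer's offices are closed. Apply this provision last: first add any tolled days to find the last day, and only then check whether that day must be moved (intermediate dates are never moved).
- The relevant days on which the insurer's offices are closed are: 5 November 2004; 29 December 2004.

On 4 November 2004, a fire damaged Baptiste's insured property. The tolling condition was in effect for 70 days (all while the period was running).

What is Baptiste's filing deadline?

April 26, 2005

103 days after 4 November 2004 is February 15, 2005.
Tolling adds 70 days: February 15, 2005 + 70 days = April 26, 2005.
April 26, 2005 is a Tuesday and not a day on which the insurer's offices are closed, so no extension applies.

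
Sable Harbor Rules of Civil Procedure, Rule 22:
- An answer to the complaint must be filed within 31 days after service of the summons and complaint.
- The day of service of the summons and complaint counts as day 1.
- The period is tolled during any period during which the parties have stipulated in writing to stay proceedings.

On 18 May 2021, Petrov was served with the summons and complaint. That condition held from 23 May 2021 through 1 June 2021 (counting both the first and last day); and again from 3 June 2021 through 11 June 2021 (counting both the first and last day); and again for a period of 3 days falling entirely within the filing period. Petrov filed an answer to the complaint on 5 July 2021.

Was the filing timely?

Counting 18 May 2021 as day 1, day 31 is June 17, 2021.
From May 23, 2021 through June 1, 2021 inclusive is 10 days; tolling adds 10 days: June 17, 2021 + 10 days = June 27, 2021.
From June 3, 2021 through June 11, 2021 inclusive is 9 days; tolling adds 9 days: June 27, 2021 + 9 days = July 6, 2021.
Tolling adds 3 days: July 6, 2021 + 3 days = July 9, 2021.
The deadline is July 9, 2021; the filing on July 5, 2021 is on or before that date.

Yes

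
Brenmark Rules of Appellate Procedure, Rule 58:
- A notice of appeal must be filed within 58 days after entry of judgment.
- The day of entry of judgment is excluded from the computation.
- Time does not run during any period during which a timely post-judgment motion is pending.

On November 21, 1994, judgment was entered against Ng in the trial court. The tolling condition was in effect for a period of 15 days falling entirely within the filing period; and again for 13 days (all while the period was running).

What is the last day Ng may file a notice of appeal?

58 days after November 21, 1994 is January 18, 1995.
Tolling adds 15 days: January 18, 1995 + 15 days = February 2, 1995.
Tolling adds 13 days: February 2, 1995 + 13 days = February 15, 1995.

February 15, 1995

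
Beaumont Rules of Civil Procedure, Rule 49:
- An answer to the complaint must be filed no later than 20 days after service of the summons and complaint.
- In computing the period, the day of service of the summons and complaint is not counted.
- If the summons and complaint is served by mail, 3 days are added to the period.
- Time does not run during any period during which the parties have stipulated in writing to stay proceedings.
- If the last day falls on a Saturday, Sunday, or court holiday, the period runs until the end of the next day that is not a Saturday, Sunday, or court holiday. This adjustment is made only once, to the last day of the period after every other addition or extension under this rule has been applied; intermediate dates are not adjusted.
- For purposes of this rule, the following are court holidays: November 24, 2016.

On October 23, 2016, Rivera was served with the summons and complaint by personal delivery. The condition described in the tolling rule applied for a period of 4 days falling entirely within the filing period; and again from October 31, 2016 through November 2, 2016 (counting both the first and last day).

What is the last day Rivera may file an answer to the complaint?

November 21, 2016

20 days after October 23, 2016 is November 12, 2016.
Service was not by mail, so no mail extension applies.
Tolling adds 4 days: November 12, 2016 + 4 days = November 16, 2016.
From October 31, 2016 through November 2, 2016 inclusive is 3 days; tolling adds 3 days: November 16, 2016 + 3 days = November 19, 2016.
November 19, 2016 is Saturday; November 20, 2016 is Sunday. The next qualifying day is November 21, 2016.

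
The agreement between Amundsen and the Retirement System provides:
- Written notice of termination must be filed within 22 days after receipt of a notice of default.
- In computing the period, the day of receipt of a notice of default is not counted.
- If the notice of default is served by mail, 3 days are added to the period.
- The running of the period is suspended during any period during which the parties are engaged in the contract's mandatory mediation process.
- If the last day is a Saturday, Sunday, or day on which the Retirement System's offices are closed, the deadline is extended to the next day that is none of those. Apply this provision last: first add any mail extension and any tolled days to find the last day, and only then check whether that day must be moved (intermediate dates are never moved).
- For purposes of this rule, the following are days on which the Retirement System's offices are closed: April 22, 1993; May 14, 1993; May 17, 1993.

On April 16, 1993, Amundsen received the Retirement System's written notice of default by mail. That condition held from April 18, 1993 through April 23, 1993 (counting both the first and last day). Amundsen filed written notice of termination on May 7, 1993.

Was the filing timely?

22 days after April 16, 1993 is May 8, 1993.
Service was by mail, adding 3 days: May 8, 1993 + 3 days = May 11, 1993.
From April 18, 1993 through April 23, 1993 inclusive is 6 days; tolling adds 6 days: May 11, 1993 + 6 days = May 17, 1993.
May 17, 1993 is a listed holiday. The next qualifying day is May 18, 1993.
The deadline is May 18, 1993; the filing on May 7, 1993 is on or before that date.

Yes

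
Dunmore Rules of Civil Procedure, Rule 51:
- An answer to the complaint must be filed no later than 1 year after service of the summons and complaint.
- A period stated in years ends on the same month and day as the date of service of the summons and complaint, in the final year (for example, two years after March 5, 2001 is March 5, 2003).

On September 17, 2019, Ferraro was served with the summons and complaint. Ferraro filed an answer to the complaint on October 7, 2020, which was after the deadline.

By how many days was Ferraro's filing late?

1 year after September 17, 2019 is September 17, 2020.
The deadline is September 17, 2020; from September 17, 2020 to October 7, 2020 is 20 days.

20 days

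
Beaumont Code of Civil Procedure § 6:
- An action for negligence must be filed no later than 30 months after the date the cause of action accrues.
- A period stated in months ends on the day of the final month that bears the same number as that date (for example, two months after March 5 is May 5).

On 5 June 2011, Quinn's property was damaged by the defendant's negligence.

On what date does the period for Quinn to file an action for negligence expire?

30 months after 5 June 2011 is December 5, 2013.

December 5, 2013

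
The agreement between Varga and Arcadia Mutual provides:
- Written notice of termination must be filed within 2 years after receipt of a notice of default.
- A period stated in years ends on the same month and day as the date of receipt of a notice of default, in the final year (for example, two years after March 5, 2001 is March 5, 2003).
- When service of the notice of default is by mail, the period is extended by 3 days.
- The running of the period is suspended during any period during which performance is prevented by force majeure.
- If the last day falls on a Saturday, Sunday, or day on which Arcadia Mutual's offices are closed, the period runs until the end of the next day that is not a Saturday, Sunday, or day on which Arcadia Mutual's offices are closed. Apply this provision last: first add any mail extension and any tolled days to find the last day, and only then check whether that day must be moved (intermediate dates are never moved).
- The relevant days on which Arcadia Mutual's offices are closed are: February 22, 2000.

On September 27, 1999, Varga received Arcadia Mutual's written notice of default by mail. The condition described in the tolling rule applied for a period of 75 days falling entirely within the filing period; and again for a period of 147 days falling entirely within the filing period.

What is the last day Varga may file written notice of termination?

2 years after September 27, 1999 is September 27, 2001.
Service was by mail, adding 3 days: September 27, 2001 + 3 days = September 30, 2001.
Tolling adds 75 days: September 30, 2001 + 75 days = December 14, 2001.
Tolling adds 147 days: December 14, 2001 + 147 days = May 10, 2002.
May 10, 2002 is a Friday and not a day on which Arcadia Mutual's offices are closed, so no extension applies.

May 10, 2002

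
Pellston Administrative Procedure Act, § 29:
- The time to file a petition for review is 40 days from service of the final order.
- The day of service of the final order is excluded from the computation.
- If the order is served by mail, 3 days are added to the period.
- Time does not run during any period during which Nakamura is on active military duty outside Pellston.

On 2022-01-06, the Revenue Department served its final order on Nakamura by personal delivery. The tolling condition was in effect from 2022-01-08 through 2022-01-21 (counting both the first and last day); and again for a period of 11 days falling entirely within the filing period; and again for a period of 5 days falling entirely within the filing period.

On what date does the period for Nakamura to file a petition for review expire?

March 17, 2022

40 days after 2022-01-06 is February 15, 2022.
Service was not by mail, so no mail extension applies.
From January 8, 2022 through January 21, 2022 inclusive is 14 days; tolling adds 14 days: February 15, 2022 + 14 days = March 1, 2022.
Tolling adds 11 days: March 1, 2022 + 11 days = March 12, 2022.
Tolling adds 5 days: March 12, 2022 + 5 days = March 17, 2022.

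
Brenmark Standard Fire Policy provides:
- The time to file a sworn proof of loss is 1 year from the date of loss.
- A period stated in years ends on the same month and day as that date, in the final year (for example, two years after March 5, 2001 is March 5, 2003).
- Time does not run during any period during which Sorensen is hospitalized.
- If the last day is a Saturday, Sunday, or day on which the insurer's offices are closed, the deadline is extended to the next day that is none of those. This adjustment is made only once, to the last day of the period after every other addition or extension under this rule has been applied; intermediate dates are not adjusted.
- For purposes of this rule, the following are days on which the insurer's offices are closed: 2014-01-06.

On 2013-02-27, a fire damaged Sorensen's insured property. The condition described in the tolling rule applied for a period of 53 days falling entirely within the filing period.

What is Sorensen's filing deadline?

April 21, 2014

1 year after 2013-02-27 is February 27, 2014.
Tolling adds 53 days: February 27, 2014 + 53 days = April 21, 2014.
April 21, 2014 is a Monday and not a day on which the insurer's offices are closed, so no extension applies.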